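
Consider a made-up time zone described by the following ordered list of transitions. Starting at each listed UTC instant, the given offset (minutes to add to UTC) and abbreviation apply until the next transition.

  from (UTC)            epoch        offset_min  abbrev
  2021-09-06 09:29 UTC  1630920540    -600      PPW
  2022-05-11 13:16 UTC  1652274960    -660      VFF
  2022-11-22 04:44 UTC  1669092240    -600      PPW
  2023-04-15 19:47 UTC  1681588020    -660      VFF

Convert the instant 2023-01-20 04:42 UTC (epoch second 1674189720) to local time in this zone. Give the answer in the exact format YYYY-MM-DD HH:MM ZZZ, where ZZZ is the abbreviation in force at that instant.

2023-01-19 18:42 PPW

Query: 2023-01-20 04:42 UTC
Rule 3/4 (PPW, -10:00): 2022-11-22 04:44 UTC ≤ query < 2023-04-15 19:47 UTC
4·60 + 42 - 600 = -318 min
-318 = -1·1440 + 1122; 1122 = 18·60 + 42 → 18:42, 2023-01-20 - 1 day = 2023-01-19
→ 2023-01-19 18:42 PPW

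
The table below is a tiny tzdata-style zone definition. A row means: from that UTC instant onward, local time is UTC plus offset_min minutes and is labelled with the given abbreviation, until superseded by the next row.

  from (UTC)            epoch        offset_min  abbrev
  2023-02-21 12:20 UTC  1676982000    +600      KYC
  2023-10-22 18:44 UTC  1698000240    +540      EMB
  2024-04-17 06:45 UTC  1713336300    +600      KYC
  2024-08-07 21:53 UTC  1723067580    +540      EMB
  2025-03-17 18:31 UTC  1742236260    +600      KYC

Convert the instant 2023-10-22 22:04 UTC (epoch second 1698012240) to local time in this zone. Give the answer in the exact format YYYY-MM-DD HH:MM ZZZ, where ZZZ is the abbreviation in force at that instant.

2023-10-23 07:04 EMB

Query: 2023-10-22 22:04 UTC
Rule 2/5 (EMB, +09:00): 2023-10-22 18:44 UTC ≤ query < 2024-04-17 06:45 UTC
22·60 + 4 + 540 = 1864 min
1864 = 1·1440 + 424; 424 = 7·60 + 4 → 07:04, 2023-10-22 + 1 day = 2023-10-23
→ 2023-10-23 07:04 EMB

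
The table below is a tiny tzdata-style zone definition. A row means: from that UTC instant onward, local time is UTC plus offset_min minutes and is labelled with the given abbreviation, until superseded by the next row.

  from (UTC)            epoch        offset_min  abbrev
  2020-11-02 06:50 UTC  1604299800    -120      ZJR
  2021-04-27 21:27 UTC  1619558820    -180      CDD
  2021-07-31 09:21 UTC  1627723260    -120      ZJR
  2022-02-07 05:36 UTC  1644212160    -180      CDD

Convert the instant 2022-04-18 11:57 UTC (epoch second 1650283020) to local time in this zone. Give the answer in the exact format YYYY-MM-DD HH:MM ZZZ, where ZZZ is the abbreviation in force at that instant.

Query: 2022-04-18 11:57 UTC
Rule 4/4 (CDD, -03:00): 2022-02-07 05:36 UTC ≤ query < +∞
11·60 + 57 - 180 = 537 min
537 = 0·1440 + 537; 537 = 8·60 + 57 → 08:57, same day
→ 2022-04-18 08:57 CDD

2022-04-18 08:57 CDD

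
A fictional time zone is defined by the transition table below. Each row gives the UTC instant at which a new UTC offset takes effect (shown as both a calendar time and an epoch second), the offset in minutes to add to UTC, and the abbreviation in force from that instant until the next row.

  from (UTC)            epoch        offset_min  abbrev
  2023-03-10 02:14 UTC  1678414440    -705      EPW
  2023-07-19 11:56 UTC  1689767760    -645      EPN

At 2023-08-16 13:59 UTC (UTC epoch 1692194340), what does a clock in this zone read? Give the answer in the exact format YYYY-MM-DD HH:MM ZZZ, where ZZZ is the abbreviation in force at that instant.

Query: 2023-08-16 13:59 UTC
Rule 2/2 (EPN, -10:45): 2023-07-19 11:56 UTC ≤ query < +∞
13·60 + 59 - 645 = 194 min
194 = 0·1440 + 194; 194 = 3·60 + 14 → 03:14, same day
→ 2023-08-16 03:14 EPN

2023-08-16 03:14 EPN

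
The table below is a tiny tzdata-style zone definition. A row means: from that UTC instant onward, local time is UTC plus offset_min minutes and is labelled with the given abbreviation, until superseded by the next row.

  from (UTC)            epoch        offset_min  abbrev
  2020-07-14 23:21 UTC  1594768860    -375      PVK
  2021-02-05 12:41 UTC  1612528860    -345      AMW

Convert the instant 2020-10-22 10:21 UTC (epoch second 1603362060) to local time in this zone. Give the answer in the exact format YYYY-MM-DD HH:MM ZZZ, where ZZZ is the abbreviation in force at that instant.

Query: 2020-10-22 10:21 UTC
Rule 1/2 (PVK, -06:15): 2020-07-14 23:21 UTC ≤ query < 2021-02-05 12:41 UTC
10·60 + 21 - 375 = 246 min
246 = 0·1440 + 246; 246 = 4·60 + 6 → 04:06, same day
→ 2020-10-22 04:06 PVK

2020-10-22 04:06 PVK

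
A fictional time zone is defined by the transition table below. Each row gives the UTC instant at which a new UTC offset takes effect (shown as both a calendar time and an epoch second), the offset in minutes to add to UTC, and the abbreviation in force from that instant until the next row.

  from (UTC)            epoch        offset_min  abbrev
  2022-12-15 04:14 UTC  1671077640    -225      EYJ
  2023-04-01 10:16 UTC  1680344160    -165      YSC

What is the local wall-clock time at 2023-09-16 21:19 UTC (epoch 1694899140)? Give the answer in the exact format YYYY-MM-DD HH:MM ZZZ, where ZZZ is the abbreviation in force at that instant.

2023-09-16 18:34 YSC

Query: 2023-09-16 21:19 UTC
Rule 2/2 (YSC, -02:45): 2023-04-01 10:16 UTC ≤ query < +∞
21·60 + 19 - 165 = 1114 min
1114 = 0·1440 + 1114; 1114 = 18·60 + 34 → 18:34, same day
→ 2023-09-16 18:34 YSC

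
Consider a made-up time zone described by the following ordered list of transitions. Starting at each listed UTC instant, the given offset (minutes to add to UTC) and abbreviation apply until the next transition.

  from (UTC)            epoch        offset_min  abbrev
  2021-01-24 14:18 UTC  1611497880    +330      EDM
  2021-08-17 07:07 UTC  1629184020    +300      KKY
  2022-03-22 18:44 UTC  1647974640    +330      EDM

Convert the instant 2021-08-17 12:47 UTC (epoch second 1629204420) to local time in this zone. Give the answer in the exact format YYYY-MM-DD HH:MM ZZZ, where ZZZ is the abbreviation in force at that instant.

2021-08-17 17:47 KKY

Query: 2021-08-17 12:47 UTC
Rule 2/3 (KKY, +05:00): 2021-08-17 07:07 UTC ≤ query < 2022-03-22 18:44 UTC
12·60 + 47 + 300 = 1067 min
1067 = 0·1440 + 1067; 1067 = 17·60 + 47 → 17:47, same day
→ 2021-08-17 17:47 KKY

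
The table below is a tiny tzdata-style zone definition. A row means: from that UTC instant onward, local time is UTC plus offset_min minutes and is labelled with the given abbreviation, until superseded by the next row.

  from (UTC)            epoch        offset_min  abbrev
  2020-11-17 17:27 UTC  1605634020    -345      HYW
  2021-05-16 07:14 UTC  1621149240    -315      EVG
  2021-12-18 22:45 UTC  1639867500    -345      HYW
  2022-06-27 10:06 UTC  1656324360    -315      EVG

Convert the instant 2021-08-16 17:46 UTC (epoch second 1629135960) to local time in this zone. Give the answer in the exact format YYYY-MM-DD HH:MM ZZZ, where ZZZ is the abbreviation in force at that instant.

Query: 2021-08-16 17:46 UTC
Rule 2/4 (EVG, -05:15): 2021-05-16 07:14 UTC ≤ query < 2021-12-18 22:45 UTC
17·60 + 46 - 315 = 751 min
751 = 0·1440 + 751; 751 = 12·60 + 31 → 12:31, same day
→ 2021-08-16 12:31 EVG

2021-08-16 12:31 EVG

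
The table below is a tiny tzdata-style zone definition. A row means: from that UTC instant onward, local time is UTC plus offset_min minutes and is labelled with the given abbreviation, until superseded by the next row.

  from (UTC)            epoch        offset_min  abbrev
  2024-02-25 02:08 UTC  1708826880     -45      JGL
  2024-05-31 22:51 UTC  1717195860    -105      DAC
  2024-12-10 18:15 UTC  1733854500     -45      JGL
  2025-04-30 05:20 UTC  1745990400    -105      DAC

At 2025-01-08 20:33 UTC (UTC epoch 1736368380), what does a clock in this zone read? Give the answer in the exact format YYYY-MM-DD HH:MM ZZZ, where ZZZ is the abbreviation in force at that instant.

Query: 2025-01-08 20:33 UTC
Rule 3/4 (JGL, -00:45): 2024-12-10 18:15 UTC ≤ query < 2025-04-30 05:20 UTC
20·60 + 33 - 45 = 1188 min
1188 = 0·1440 + 1188; 1188 = 19·60 + 48 → 19:48, same day
→ 2025-01-08 19:48 JGL

2025-01-08 19:48 JGL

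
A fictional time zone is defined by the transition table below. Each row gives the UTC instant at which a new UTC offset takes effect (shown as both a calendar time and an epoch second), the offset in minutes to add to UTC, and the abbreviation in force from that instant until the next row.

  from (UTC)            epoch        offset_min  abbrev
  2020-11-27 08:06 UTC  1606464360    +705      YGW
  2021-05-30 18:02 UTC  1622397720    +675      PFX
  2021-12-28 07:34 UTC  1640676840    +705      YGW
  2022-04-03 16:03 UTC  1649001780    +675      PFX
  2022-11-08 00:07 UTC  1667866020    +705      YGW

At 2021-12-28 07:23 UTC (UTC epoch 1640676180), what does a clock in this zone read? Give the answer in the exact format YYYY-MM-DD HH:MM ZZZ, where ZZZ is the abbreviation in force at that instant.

Query: 2021-12-28 07:23 UTC
Rule 2/5 (PFX, +11:15): 2021-05-30 18:02 UTC ≤ query < 2021-12-28 07:34 UTC
7·60 + 23 + 675 = 1118 min
1118 = 0·1440 + 1118; 1118 = 18·60 + 38 → 18:38, same day
→ 2021-12-28 18:38 PFX

2021-12-28 18:38 PFX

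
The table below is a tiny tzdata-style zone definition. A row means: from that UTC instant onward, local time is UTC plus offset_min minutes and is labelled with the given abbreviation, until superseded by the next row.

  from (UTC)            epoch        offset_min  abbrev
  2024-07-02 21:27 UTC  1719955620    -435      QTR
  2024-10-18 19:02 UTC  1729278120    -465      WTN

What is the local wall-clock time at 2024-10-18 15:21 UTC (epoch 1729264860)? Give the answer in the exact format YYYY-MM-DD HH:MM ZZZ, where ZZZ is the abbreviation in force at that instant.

Query: 2024-10-18 15:21 UTC
Rule 1/2 (QTR, -07:15): 2024-07-02 21:27 UTC ≤ query < 2024-10-18 19:02 UTC
15·60 + 21 - 435 = 486 min
486 = 0·1440 + 486; 486 = 8·60 + 6 → 08:06, same day
→ 2024-10-18 08:06 QTR

2024-10-18 08:06 QTR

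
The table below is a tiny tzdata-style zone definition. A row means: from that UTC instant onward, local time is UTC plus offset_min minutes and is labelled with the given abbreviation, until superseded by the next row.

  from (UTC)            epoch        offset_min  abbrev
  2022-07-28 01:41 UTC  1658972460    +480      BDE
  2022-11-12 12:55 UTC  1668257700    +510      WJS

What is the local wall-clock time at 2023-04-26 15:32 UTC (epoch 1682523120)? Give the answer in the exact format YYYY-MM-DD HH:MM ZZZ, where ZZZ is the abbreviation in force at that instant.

2023-04-27 00:02 WJS

Query: 2023-04-26 15:32 UTC
Rule 2/2 (WJS, +08:30): 2022-11-12 12:55 UTC ≤ query < +∞
15·60 + 32 + 510 = 1442 min
1442 = 1·1440 + 2; 2 = 0·60 + 2 → 00:02, 2023-04-26 + 1 day = 2023-04-27
→ 2023-04-27 00:02 WJS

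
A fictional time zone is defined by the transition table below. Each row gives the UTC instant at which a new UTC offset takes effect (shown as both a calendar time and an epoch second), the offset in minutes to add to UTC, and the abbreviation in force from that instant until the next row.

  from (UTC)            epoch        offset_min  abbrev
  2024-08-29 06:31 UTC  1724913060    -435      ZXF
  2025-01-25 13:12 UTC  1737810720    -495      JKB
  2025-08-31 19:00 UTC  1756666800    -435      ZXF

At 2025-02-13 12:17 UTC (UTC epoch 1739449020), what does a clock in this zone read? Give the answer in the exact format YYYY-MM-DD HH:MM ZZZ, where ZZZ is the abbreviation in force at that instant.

2025-02-13 04:02 JKB

Query: 2025-02-13 12:17 UTC
Rule 2/3 (JKB, -08:15): 2025-01-25 13:12 UTC ≤ query < 2025-08-31 19:00 UTC
12·60 + 17 - 495 = 242 min
242 = 0·1440 + 242; 242 = 4·60 + 2 → 04:02, same day
→ 2025-02-13 04:02 JKB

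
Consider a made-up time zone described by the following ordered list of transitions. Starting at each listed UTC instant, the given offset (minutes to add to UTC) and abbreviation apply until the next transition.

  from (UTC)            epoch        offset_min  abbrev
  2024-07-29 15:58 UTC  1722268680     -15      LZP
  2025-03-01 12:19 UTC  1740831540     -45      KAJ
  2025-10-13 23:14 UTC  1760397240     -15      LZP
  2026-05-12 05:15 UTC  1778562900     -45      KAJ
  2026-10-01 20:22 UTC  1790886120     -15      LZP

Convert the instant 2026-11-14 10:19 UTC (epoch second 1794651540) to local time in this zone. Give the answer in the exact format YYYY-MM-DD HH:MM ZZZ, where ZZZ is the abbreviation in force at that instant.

2026-11-14 10:04 LZP

Query: 2026-11-14 10:19 UTC
Rule 5/5 (LZP, -00:15): 2026-10-01 20:22 UTC ≤ query < +∞
10·60 + 19 - 15 = 604 min
604 = 0·1440 + 604; 604 = 10·60 + 4 → 10:04, same day
→ 2026-11-14 10:04 LZP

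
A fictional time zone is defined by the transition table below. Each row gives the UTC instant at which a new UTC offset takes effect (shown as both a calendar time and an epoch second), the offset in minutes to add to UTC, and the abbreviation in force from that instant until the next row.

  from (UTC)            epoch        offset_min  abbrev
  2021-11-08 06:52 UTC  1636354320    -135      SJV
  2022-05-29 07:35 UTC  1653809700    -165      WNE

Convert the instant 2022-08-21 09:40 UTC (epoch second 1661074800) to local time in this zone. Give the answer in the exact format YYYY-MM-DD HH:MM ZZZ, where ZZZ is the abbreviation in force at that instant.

Query: 2022-08-21 09:40 UTC
Rule 2/2 (WNE, -02:45): 2022-05-29 07:35 UTC ≤ query < +∞
9·60 + 40 - 165 = 415 min
415 = 0·1440 + 415; 415 = 6·60 + 55 → 06:55, same day
→ 2022-08-21 06:55 WNE

2022-08-21 06:55 WNE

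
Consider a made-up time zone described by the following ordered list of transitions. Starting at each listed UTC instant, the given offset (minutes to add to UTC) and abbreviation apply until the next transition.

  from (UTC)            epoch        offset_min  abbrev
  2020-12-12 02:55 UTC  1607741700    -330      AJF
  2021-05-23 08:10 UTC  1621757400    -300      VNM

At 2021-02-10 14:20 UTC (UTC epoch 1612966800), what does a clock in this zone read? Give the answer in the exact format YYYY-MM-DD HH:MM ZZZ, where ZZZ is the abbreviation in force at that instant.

2021-02-10 08:50 AJF

Query: 2021-02-10 14:20 UTC
Rule 1/2 (AJF, -05:30): 2020-12-12 02:55 UTC ≤ query < 2021-05-23 08:10 UTC
14·60 + 20 - 330 = 530 min
530 = 0·1440 + 530; 530 = 8·60 + 50 → 08:50, same day
→ 2021-02-10 08:50 AJF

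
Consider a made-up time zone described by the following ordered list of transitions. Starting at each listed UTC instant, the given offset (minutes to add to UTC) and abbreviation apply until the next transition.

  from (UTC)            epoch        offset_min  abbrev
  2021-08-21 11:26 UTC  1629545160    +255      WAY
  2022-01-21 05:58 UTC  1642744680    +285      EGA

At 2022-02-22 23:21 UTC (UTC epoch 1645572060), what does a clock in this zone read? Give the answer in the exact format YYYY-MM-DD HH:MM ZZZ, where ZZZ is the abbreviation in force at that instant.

2022-02-23 04:06 EGA

Query: 2022-02-22 23:21 UTC
Rule 2/2 (EGA, +04:45): 2022-01-21 05:58 UTC ≤ query < +∞
23·60 + 21 + 285 = 1686 min
1686 = 1·1440 + 246; 246 = 4·60 + 6 → 04:06, 2022-02-22 + 1 day = 2022-02-23
→ 2022-02-23 04:06 EGA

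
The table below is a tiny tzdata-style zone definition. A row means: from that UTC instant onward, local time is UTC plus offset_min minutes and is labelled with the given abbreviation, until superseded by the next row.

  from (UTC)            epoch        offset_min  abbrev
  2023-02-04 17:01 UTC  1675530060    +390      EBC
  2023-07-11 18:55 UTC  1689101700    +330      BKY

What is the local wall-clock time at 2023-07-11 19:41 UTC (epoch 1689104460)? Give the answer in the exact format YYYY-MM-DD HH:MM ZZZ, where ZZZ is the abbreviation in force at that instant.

2023-07-12 01:11 BKY

Query: 2023-07-11 19:41 UTC
Rule 2/2 (BKY, +05:30): 2023-07-11 18:55 UTC ≤ query < +∞
19·60 + 41 + 330 = 1511 min
1511 = 1·1440 + 71; 71 = 1·60 + 11 → 01:11, 2023-07-11 + 1 day = 2023-07-12
→ 2023-07-12 01:11 BKY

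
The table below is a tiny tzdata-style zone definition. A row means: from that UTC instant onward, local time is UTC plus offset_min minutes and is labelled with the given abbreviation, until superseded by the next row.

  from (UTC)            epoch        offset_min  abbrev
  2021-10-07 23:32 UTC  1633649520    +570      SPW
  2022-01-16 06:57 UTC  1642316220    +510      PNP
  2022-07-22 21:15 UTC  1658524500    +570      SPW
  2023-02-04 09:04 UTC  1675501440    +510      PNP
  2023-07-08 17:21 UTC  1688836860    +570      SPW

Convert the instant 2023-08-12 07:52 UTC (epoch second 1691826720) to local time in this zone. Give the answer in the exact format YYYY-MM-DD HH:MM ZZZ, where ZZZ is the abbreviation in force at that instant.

2023-08-12 17:22 SPW

Query: 2023-08-12 07:52 UTC
Rule 5/5 (SPW, +09:30): 2023-07-08 17:21 UTC ≤ query < +∞
7·60 + 52 + 570 = 1042 min
1042 = 0·1440 + 1042; 1042 = 17·60 + 22 → 17:22, same day
→ 2023-08-12 17:22 SPW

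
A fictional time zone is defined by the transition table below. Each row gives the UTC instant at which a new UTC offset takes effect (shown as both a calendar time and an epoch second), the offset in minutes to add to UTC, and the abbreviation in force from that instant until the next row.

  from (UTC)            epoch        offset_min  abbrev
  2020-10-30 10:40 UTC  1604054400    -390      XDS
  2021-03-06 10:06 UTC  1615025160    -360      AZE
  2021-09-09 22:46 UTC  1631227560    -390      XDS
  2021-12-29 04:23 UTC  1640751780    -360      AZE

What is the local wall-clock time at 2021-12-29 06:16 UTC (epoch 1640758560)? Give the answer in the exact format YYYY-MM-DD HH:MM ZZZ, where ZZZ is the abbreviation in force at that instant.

2021-12-29 00:16 AZE

Query: 2021-12-29 06:16 UTC
Rule 4/4 (AZE, -06:00): 2021-12-29 04:23 UTC ≤ query < +∞
6·60 + 16 - 360 = 16 min
16 = 0·1440 + 16; 16 = 0·60 + 16 → 00:16, same day
→ 2021-12-29 00:16 AZE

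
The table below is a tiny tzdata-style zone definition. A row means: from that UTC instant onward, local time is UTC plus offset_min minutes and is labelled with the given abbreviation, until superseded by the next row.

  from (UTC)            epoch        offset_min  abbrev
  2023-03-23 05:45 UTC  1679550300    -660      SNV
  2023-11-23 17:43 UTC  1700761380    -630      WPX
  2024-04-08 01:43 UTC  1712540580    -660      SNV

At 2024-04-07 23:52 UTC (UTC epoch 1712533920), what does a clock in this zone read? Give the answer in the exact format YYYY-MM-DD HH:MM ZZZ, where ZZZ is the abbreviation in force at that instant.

2024-04-07 13:22 WPX

Query: 2024-04-07 23:52 UTC
Rule 2/3 (WPX, -10:30): 2023-11-23 17:43 UTC ≤ query < 2024-04-08 01:43 UTC
23·60 + 52 - 630 = 802 min
802 = 0·1440 + 802; 802 = 13·60 + 22 → 13:22, same day
→ 2024-04-07 13:22 WPX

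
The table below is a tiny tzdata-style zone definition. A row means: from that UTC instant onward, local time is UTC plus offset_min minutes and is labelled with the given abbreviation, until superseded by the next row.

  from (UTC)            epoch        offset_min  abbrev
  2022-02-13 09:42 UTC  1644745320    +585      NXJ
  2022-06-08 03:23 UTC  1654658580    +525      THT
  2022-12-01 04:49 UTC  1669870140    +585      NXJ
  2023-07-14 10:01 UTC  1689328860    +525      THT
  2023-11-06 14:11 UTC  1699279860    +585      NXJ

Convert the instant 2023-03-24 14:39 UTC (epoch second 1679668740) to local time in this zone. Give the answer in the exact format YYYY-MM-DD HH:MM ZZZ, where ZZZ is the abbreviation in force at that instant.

Query: 2023-03-24 14:39 UTC
Rule 3/5 (NXJ, +09:45): 2022-12-01 04:49 UTC ≤ query < 2023-07-14 10:01 UTC
14·60 + 39 + 585 = 1464 min
1464 = 1·1440 + 24; 24 = 0·60 + 24 → 00:24, 2023-03-24 + 1 day = 2023-03-25
→ 2023-03-25 00:24 NXJ

2023-03-25 00:24 NXJ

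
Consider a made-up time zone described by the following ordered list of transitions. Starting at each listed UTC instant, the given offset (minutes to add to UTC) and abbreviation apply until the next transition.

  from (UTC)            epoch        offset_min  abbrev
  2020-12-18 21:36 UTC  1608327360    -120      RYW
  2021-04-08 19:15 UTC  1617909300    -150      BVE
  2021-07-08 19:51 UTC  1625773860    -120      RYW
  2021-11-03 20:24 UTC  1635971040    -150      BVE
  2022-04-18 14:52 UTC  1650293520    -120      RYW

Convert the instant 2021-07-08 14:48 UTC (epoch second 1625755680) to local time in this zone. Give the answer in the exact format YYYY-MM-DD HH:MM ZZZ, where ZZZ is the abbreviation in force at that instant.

2021-07-08 12:18 BVE

Query: 2021-07-08 14:48 UTC
Rule 2/5 (BVE, -02:30): 2021-04-08 19:15 UTC ≤ query < 2021-07-08 19:51 UTC
14·60 + 48 - 150 = 738 min
738 = 0·1440 + 738; 738 = 12·60 + 18 → 12:18, same day
→ 2021-07-08 12:18 BVE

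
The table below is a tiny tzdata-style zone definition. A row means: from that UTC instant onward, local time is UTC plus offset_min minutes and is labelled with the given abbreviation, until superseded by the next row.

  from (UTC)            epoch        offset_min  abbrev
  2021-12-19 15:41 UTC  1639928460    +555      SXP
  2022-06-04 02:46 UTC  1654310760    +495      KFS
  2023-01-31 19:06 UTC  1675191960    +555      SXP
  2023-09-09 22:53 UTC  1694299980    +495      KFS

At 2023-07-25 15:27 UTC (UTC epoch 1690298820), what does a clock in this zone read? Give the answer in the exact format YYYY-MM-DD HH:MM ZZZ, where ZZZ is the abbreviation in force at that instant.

2023-07-26 00:42 SXP

Query: 2023-07-25 15:27 UTC
Rule 3/4 (SXP, +09:15): 2023-01-31 19:06 UTC ≤ query < 2023-09-09 22:53 UTC
15·60 + 27 + 555 = 1482 min
1482 = 1·1440 + 42; 42 = 0·60 + 42 → 00:42, 2023-07-25 + 1 day = 2023-07-26
→ 2023-07-26 00:42 SXP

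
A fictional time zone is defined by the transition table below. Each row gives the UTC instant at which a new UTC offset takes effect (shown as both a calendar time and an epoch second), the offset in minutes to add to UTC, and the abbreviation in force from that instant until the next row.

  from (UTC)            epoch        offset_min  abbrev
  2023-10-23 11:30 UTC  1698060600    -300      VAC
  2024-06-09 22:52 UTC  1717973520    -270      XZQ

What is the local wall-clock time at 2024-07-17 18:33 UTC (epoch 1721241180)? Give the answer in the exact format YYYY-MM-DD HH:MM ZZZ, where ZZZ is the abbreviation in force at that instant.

Query: 2024-07-17 18:33 UTC
Rule 2/2 (XZQ, -04:30): 2024-06-09 22:52 UTC ≤ query < +∞
18·60 + 33 - 270 = 843 min
843 = 0·1440 + 843; 843 = 14·60 + 3 → 14:03, same day
→ 2024-07-17 14:03 XZQ

2024-07-17 14:03 XZQ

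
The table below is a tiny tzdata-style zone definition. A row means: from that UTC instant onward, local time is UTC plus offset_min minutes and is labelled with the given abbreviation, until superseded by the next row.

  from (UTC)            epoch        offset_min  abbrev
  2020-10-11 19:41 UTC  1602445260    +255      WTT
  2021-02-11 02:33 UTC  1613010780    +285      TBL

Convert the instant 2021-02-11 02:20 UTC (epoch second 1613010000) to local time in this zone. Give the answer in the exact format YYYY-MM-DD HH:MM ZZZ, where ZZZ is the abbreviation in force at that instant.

2021-02-11 06:35 WTT

Query: 2021-02-11 02:20 UTC
Rule 1/2 (WTT, +04:15): 2020-10-11 19:41 UTC ≤ query < 2021-02-11 02:33 UTC
2·60 + 20 + 255 = 395 min
395 = 0·1440 + 395; 395 = 6·60 + 35 → 06:35, same day
→ 2021-02-11 06:35 WTT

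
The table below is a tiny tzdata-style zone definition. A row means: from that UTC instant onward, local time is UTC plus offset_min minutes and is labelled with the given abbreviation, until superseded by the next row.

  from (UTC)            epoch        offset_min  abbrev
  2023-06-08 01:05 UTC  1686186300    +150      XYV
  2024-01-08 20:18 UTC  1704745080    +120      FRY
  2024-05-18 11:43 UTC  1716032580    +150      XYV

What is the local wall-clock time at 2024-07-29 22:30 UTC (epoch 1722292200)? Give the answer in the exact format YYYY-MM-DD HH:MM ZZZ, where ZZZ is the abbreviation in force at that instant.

2024-07-30 01:00 XYV

Query: 2024-07-29 22:30 UTC
Rule 3/3 (XYV, +02:30): 2024-05-18 11:43 UTC ≤ query < +∞
22·60 + 30 + 150 = 1500 min
1500 = 1·1440 + 60; 60 = 1·60 + 0 → 01:00, 2024-07-29 + 1 day = 2024-07-30
→ 2024-07-30 01:00 XYV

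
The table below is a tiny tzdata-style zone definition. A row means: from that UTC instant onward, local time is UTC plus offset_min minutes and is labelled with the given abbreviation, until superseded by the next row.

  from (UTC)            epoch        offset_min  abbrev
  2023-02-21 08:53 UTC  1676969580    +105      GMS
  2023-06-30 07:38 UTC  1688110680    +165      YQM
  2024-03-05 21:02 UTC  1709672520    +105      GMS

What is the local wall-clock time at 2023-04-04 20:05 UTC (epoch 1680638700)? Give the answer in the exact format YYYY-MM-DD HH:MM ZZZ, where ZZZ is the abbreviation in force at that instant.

2023-04-04 21:50 GMS

Query: 2023-04-04 20:05 UTC
Rule 1/3 (GMS, +01:45): 2023-02-21 08:53 UTC ≤ query < 2023-06-30 07:38 UTC
20·60 + 5 + 105 = 1310 min
1310 = 0·1440 + 1310; 1310 = 21·60 + 50 → 21:50, same day
→ 2023-04-04 21:50 GMS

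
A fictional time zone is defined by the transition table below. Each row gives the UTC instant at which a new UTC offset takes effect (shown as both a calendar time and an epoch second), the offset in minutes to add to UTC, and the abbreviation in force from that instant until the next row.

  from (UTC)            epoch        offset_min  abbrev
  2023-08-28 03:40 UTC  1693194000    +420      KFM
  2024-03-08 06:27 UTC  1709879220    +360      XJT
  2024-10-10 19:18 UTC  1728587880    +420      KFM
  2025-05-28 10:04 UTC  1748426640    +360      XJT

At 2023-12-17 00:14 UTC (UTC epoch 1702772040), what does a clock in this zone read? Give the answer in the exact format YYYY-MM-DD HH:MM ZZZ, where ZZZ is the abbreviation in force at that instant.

Query: 2023-12-17 00:14 UTC
Rule 1/4 (KFM, +07:00): 2023-08-28 03:40 UTC ≤ query < 2024-03-08 06:27 UTC
0·60 + 14 + 420 = 434 min
434 = 0·1440 + 434; 434 = 7·60 + 14 → 07:14, same day
→ 2023-12-17 07:14 KFM

2023-12-17 07:14 KFM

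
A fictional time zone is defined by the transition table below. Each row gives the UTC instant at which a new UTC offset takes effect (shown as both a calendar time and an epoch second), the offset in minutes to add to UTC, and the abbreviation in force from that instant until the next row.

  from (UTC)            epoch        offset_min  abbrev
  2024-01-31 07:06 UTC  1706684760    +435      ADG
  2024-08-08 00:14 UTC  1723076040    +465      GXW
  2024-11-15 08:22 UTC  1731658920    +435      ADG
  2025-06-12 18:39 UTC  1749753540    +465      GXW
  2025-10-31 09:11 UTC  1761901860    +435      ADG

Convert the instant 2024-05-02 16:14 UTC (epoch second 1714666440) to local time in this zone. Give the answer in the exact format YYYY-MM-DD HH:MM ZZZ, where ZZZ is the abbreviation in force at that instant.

Query: 2024-05-02 16:14 UTC
Rule 1/5 (ADG, +07:15): 2024-01-31 07:06 UTC ≤ query < 2024-08-08 00:14 UTC
16·60 + 14 + 435 = 1409 min
1409 = 0·1440 + 1409; 1409 = 23·60 + 29 → 23:29, same day
→ 2024-05-02 23:29 ADG

2024-05-02 23:29 ADG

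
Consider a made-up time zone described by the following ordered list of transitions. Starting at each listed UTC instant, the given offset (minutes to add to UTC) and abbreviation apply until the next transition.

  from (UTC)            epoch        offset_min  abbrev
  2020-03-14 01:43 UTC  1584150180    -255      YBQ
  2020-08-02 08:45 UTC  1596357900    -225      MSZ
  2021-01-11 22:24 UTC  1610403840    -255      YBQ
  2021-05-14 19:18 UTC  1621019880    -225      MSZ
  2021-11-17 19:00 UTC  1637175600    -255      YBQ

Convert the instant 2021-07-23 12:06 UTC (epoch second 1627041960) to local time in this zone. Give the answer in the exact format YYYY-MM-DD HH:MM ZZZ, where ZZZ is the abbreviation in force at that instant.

Query: 2021-07-23 12:06 UTC
Rule 4/5 (MSZ, -03:45): 2021-05-14 19:18 UTC ≤ query < 2021-11-17 19:00 UTC
12·60 + 6 - 225 = 501 min
501 = 0·1440 + 501; 501 = 8·60 + 21 → 08:21, same day
→ 2021-07-23 08:21 MSZ

2021-07-23 08:21 MSZ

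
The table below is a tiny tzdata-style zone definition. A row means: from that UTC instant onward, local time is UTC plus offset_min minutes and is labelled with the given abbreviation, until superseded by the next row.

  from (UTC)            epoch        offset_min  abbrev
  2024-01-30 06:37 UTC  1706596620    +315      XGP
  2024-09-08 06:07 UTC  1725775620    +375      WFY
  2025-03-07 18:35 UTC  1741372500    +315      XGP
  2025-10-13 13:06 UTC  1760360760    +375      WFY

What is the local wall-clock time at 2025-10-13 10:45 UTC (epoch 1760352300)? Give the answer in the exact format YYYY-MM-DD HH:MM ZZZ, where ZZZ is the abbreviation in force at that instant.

2025-10-13 16:00 XGP

Query: 2025-10-13 10:45 UTC
Rule 3/4 (XGP, +05:15): 2025-03-07 18:35 UTC ≤ query < 2025-10-13 13:06 UTC
10·60 + 45 + 315 = 960 min
960 = 0·1440 + 960; 960 = 16·60 + 0 → 16:00, same day
→ 2025-10-13 16:00 XGP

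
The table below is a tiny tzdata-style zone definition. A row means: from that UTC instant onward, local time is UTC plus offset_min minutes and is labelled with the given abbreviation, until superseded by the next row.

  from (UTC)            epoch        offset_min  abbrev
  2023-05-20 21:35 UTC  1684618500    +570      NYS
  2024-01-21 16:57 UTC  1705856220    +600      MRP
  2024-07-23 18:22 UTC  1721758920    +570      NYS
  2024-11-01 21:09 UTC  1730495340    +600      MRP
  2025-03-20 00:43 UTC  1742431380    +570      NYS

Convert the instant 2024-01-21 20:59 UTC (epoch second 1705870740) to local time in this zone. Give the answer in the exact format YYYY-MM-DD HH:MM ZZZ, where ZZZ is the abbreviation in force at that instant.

2024-01-22 06:59 MRP

Query: 2024-01-21 20:59 UTC
Rule 2/5 (MRP, +10:00): 2024-01-21 16:57 UTC ≤ query < 2024-07-23 18:22 UTC
20·60 + 59 + 600 = 1859 min
1859 = 1·1440 + 419; 419 = 6·60 + 59 → 06:59, 2024-01-21 + 1 day = 2024-01-22
→ 2024-01-22 06:59 MRP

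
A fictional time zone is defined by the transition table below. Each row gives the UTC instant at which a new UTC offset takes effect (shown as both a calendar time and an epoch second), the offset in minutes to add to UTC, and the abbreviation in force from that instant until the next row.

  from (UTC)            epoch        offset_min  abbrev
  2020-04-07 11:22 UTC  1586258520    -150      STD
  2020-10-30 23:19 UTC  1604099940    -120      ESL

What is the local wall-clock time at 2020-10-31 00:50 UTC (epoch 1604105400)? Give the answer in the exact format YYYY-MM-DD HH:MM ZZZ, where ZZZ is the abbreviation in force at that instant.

Query: 2020-10-31 00:50 UTC
Rule 2/2 (ESL, -02:00): 2020-10-30 23:19 UTC ≤ query < +∞
0·60 + 50 - 120 = -70 min
-70 = -1·1440 + 1370; 1370 = 22·60 + 50 → 22:50, 2020-10-31 - 1 day = 2020-10-30
→ 2020-10-30 22:50 ESL

2020-10-30 22:50 ESL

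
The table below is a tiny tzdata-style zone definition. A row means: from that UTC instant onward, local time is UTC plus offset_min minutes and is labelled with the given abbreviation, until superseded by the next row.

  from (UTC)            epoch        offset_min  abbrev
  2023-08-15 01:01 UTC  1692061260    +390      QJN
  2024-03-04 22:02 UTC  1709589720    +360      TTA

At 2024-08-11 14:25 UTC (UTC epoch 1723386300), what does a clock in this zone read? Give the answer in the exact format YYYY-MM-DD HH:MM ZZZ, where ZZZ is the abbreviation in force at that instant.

2024-08-11 20:25 TTA

Query: 2024-08-11 14:25 UTC
Rule 2/2 (TTA, +06:00): 2024-03-04 22:02 UTC ≤ query < +∞
14·60 + 25 + 360 = 1225 min
1225 = 0·1440 + 1225; 1225 = 20·60 + 25 → 20:25, same day
→ 2024-08-11 20:25 TTA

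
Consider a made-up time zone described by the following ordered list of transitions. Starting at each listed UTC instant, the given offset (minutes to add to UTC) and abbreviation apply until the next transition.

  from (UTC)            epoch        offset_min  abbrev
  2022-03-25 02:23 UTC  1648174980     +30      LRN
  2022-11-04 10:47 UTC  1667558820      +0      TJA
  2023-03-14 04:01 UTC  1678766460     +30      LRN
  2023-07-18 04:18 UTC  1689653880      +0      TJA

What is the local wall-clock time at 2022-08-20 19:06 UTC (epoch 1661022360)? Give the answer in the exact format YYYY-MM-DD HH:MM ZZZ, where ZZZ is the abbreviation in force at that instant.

2022-08-20 19:36 LRN

Query: 2022-08-20 19:06 UTC
Rule 1/4 (LRN, +00:30): 2022-03-25 02:23 UTC ≤ query < 2022-11-04 10:47 UTC
19·60 + 6 + 30 = 1176 min
1176 = 0·1440 + 1176; 1176 = 19·60 + 36 → 19:36, same day
→ 2022-08-20 19:36 LRN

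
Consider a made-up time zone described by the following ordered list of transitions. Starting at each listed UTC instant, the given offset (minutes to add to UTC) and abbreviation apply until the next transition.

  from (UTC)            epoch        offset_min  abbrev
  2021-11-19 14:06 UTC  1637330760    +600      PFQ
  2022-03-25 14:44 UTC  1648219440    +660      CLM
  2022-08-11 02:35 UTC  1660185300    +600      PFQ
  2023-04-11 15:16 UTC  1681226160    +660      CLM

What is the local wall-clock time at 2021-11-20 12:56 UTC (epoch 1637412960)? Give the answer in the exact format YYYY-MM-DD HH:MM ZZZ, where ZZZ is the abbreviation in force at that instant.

2021-11-20 22:56 PFQ

Query: 2021-11-20 12:56 UTC
Rule 1/4 (PFQ, +10:00): 2021-11-19 14:06 UTC ≤ query < 2022-03-25 14:44 UTC
12·60 + 56 + 600 = 1376 min
1376 = 0·1440 + 1376; 1376 = 22·60 + 56 → 22:56, same day
→ 2021-11-20 22:56 PFQ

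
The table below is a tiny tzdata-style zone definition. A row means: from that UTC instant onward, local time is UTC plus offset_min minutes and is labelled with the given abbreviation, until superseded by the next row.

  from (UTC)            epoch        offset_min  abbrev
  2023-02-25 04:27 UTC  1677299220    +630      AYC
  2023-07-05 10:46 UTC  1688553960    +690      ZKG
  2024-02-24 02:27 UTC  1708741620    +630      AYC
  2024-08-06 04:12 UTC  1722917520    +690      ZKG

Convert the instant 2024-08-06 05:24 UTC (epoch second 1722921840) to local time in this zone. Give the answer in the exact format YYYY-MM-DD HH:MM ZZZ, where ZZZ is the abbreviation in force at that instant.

2024-08-06 16:54 ZKG

Query: 2024-08-06 05:24 UTC
Rule 4/4 (ZKG, +11:30): 2024-08-06 04:12 UTC ≤ query < +∞
5·60 + 24 + 690 = 1014 min
1014 = 0·1440 + 1014; 1014 = 16·60 + 54 → 16:54, same day
→ 2024-08-06 16:54 ZKG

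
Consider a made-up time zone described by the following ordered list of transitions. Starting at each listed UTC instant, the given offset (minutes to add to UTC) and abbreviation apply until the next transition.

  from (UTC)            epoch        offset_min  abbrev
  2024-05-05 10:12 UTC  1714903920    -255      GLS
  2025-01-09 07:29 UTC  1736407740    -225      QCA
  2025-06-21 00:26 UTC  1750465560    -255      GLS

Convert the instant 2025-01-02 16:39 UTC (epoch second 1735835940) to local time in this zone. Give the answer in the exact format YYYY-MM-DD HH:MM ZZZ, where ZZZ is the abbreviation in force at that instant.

2025-01-02 12:24 GLS

Query: 2025-01-02 16:39 UTC
Rule 1/3 (GLS, -04:15): 2024-05-05 10:12 UTC ≤ query < 2025-01-09 07:29 UTC
16·60 + 39 - 255 = 744 min
744 = 0·1440 + 744; 744 = 12·60 + 24 → 12:24, same day
→ 2025-01-02 12:24 GLS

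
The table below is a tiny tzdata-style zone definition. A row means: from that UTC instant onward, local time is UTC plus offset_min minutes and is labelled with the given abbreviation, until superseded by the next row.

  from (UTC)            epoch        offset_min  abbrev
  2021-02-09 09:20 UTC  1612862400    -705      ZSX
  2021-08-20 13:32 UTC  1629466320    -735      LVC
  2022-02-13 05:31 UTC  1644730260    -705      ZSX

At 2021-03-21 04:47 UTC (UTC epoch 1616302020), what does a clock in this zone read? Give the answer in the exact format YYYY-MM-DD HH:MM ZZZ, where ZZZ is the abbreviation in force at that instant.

2021-03-20 17:02 ZSX

Query: 2021-03-21 04:47 UTC
Rule 1/3 (ZSX, -11:45): 2021-02-09 09:20 UTC ≤ query < 2021-08-20 13:32 UTC
4·60 + 47 - 705 = -418 min
-418 = -1·1440 + 1022; 1022 = 17·60 + 2 → 17:02, 2021-03-21 - 1 day = 2021-03-20
→ 2021-03-20 17:02 ZSX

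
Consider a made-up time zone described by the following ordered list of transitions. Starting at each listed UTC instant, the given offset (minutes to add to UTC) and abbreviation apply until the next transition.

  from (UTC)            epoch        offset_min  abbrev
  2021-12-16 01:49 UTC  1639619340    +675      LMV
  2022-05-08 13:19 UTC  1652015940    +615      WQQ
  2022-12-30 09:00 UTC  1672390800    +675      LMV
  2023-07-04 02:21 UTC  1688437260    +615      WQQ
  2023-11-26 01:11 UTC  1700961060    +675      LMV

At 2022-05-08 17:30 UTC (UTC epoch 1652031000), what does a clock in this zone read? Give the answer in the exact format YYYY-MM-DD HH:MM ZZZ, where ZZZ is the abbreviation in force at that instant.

Query: 2022-05-08 17:30 UTC
Rule 2/5 (WQQ, +10:15): 2022-05-08 13:19 UTC ≤ query < 2022-12-30 09:00 UTC
17·60 + 30 + 615 = 1665 min
1665 = 1·1440 + 225; 225 = 3·60 + 45 → 03:45, 2022-05-08 + 1 day = 2022-05-09
→ 2022-05-09 03:45 WQQ

2022-05-09 03:45 WQQ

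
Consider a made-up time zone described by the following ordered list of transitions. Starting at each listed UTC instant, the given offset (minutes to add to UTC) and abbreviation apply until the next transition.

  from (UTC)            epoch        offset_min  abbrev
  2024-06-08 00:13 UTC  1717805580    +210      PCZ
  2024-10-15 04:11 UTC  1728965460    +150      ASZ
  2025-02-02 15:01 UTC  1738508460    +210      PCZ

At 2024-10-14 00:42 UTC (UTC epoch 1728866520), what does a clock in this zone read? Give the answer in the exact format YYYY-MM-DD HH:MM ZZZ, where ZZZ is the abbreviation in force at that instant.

Query: 2024-10-14 00:42 UTC
Rule 1/3 (PCZ, +03:30): 2024-06-08 00:13 UTC ≤ query < 2024-10-15 04:11 UTC
0·60 + 42 + 210 = 252 min
252 = 0·1440 + 252; 252 = 4·60 + 12 → 04:12, same day
→ 2024-10-14 04:12 PCZ

2024-10-14 04:12 PCZ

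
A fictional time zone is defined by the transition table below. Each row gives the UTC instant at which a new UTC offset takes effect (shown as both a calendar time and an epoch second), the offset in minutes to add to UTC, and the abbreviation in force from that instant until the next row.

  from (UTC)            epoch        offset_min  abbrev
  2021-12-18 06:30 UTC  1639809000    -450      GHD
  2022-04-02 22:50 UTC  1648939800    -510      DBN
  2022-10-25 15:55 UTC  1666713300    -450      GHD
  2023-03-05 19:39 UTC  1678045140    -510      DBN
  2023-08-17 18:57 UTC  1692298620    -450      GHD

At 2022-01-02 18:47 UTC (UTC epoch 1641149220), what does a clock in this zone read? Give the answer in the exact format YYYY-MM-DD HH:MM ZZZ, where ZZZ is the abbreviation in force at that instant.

Query: 2022-01-02 18:47 UTC
Rule 1/5 (GHD, -07:30): 2021-12-18 06:30 UTC ≤ query < 2022-04-02 22:50 UTC
18·60 + 47 - 450 = 677 min
677 = 0·1440 + 677; 677 = 11·60 + 17 → 11:17, same day
→ 2022-01-02 11:17 GHD

2022-01-02 11:17 GHD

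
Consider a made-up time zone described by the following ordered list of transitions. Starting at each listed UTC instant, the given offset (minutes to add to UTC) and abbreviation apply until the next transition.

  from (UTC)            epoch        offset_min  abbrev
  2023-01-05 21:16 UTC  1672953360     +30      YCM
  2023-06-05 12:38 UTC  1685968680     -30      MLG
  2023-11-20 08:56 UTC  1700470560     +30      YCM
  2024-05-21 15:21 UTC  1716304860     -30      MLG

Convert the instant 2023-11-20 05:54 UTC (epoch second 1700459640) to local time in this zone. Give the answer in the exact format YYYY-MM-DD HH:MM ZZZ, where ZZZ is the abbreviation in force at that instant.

Query: 2023-11-20 05:54 UTC
Rule 2/4 (MLG, -00:30): 2023-06-05 12:38 UTC ≤ query < 2023-11-20 08:56 UTC
5·60 + 54 - 30 = 324 min
324 = 0·1440 + 324; 324 = 5·60 + 24 → 05:24, same day
→ 2023-11-20 05:24 MLG

2023-11-20 05:24 MLG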